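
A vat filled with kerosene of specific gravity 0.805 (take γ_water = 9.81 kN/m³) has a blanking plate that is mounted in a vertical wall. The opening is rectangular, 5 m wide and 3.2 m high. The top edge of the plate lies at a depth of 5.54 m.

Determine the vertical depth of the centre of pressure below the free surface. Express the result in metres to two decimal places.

γ = 0.805 × 9.81 = 7.89705 kN/m³.
The centroid lies 3.2/2 = 1.6 m below the top edge, so the centroid depth is h_c = 5.54 + 1.6 = 7.14 m.
A = 5 × 3.2 = 16 m².
Resultant F = γ·h_c·A = 7.89705 × 7.14 × 16 = 902.159 kN.
I_c = b·h³/12 = 5 × 3.2³/12 = 13.6533 m⁴.
Centre of pressure: y_p = y_c + I_c/(y_c·A) = 7.14 + 13.6533/(7.14 × 16) = 7.14 + 0.119514 = 7.25951 m along the plane.

h_p = 7.26 m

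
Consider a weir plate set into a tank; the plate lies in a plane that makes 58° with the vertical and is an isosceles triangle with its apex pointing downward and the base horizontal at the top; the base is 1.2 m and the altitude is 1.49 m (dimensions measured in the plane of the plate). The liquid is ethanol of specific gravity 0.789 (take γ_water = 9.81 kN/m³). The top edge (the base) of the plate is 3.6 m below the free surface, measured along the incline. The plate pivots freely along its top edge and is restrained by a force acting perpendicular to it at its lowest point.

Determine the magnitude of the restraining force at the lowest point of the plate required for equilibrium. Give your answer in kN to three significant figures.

γ = 0.789 × 9.81 = 7.74009 kN/m³.
The plate makes 58° with the vertical, i.e. θ = 90° − 58° = 32° to the horizontal. Measuring y along the incline from the free-surface line, vertical depth h = y·sinθ with sinθ = 0.529919.
With the apex down, the centroid sits h/3 = 1.49/3 = 0.496667 m below the base (the top edge), so y_c = 3.6 + 0.496667 = 4.09667 m and h_c = 4.09667 × 0.529919 = 2.1709 m.
A = ½ × 1.2 × 1.49 = 0.894 m².
Resultant F = γ·h_c·A = 7.74009 × 2.1709 × 0.894 = 15.0218 kN.
I_c = b·h³/36 = 1.2 × 1.49³/36 = 0.110265 m⁴.
Centre of pressure: y_p = y_c + I_c/(y_c·A) = 4.09667 + 0.110265/(4.09667 × 0.894) = 4.09667 + 0.0301071 = 4.12678 m along the plane.
The resultant acts 0.496667 + 0.0301071 = 0.526774 m (along the plate) below the hinge at the top edge, so the moment about the hinge is M = F × 0.526774 = 15.0218 × 0.526774 = 7.91309 kN·m.
A normal force at the bottom, 1.49 m from the hinge, must supply this moment: P = 7.91309/1.49 = 5.3108 kN.

P ≈ 5.31 kN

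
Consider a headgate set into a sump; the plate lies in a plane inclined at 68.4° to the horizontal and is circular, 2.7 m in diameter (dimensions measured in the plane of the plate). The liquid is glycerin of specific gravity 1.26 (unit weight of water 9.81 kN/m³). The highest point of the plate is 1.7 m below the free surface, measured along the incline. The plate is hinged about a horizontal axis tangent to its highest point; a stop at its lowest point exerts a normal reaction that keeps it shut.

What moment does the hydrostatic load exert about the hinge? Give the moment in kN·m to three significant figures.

M ≈ 301 kN·m

γ = 1.26 × 9.81 = 12.3606 kN/m³.
Let θ = 68.4° be the plate's angle to the horizontal; measure y along the incline from where the plane meets the free surface. Vertical depth h = y·sinθ with sinθ = 0.929776.
The centroid is at the centre, 1.35 m below the top of the plate, so y_c = 1.7 + 1.35 = 3.05 m and h_c = 3.05 × 0.929776 = 2.83582 m.
A = π(1.35)² = 5.72555 m².
Resultant F = γ·h_c·A = 12.3606 × 2.83582 × 5.72555 = 200.694 kN.
I_c = πr⁴/4 = π × 1.35⁴/4 = 2.6087 m⁴.
Centre of pressure: y_p = y_c + I_c/(y_c·A) = 3.05 + 2.6087/(3.05 × 5.72555) = 3.05 + 0.149385 = 3.19938 m along the plane.
The resultant acts 1.35 + 0.149385 = 1.49939 m (along the plate) below the hinge at the top edge, so the moment about the hinge is M = F × 1.49939 = 200.694 × 1.49939 = 300.919 kN·m.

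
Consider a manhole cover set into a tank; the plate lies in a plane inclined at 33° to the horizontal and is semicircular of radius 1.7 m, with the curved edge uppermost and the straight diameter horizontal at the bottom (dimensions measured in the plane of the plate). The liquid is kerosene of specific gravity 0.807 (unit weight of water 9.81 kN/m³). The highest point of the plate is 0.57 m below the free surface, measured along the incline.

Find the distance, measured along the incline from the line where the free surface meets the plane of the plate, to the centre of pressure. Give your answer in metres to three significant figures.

y_p = 1.68 m

γ = 0.807 × 9.81 = 7.91667 kN/m³.
Let θ = 33° be the plate's angle to the horizontal; measure y along the incline from where the plane meets the free surface. Vertical depth h = y·sinθ with sinθ = 0.544639.
The centroid lies 4r/(3π) = 0.721502 m above the diameter, so r − 4r/(3π) = 1.7 − 0.721502 = 0.978498 m below the topmost point, so y_c = 0.57 + 0.978498 = 1.5485 m and h_c = 1.5485 × 0.544639 = 0.843373 m.
A = πr²/2 = π × 1.7²/2 = 4.5396 m².
Resultant F = γ·h_c·A = 7.91667 × 0.843373 × 4.5396 = 30.3096 kN.
I_c = (π/8 − 8/(9π))·r⁴ = 0.109757 × 1.7⁴ = 0.916701 m⁴.
Centre of pressure: y_p = y_c + I_c/(y_c·A) = 1.5485 + 0.916701/(1.5485 × 4.5396) = 1.5485 + 0.130406 = 1.67891 m along the plane.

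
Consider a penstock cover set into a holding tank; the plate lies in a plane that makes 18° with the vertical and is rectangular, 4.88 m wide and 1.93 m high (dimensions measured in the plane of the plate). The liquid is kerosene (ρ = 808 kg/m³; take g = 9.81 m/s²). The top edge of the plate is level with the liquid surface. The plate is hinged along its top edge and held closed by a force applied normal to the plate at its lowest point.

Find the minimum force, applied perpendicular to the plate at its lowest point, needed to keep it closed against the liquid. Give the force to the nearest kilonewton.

P ≈ 46 kN

γ = ρg = 808 × 9.81 / 1000 = 7.92648 kN/m³.
The plate makes 18° with the vertical, i.e. θ = 90° − 18° = 72° to the horizontal. Measuring y along the incline from the free-surface line, vertical depth h = y·sinθ with sinθ = 0.951057.
The centroid lies 1.93/2 = 0.965 m below the top edge, so y_c = 0.965 m and h_c = 0.965 × 0.951057 = 0.91777 m.
A = 4.88 × 1.93 = 9.4184 m².
Resultant F = γ·h_c·A = 7.92648 × 0.91777 × 9.4184 = 68.5159 kN.
I_c = b·h³/12 = 4.88 × 1.93³/12 = 2.92355 m⁴.
Centre of pressure: y_p = y_c + I_c/(y_c·A) = 0.965 + 2.92355/(0.965 × 9.4184) = 0.965 + 0.321667 = 1.28667 m along the plane.
The resultant acts 0.965 + 0.321667 = 1.28667 m (along the plate) below the hinge at the top edge, so the moment about the hinge is M = F × 1.28667 = 68.5159 × 1.28667 = 88.1574 kN·m.
A normal force at the bottom, 1.93 m from the hinge, must supply this moment: P = 88.1574/1.93 = 45.6774 kN.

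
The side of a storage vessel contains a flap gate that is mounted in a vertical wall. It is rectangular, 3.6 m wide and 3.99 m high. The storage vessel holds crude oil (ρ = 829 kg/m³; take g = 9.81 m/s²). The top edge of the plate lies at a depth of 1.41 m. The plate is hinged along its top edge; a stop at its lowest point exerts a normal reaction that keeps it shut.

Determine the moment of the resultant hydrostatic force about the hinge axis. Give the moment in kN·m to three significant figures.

γ = ρg = 829 × 9.81 / 1000 = 8.13249 kN/m³.
The centroid lies 3.99/2 = 1.995 m below the top edge, so the centroid depth is h_c = 1.41 + 1.995 = 3.405 m.
A = 3.6 × 3.99 = 14.364 m².
Resultant F = γ·h_c·A = 8.13249 × 3.405 × 14.364 = 397.755 kN.
I_c = b·h³/12 = 3.6 × 3.99³/12 = 19.0564 m⁴.
Centre of pressure: y_p = y_c + I_c/(y_c·A) = 3.405 + 19.0564/(3.405 × 14.364) = 3.405 + 0.389626 = 3.79463 m along the plane.
The resultant acts 1.995 + 0.389626 = 2.38463 m (along the plate) below the hinge at the top edge, so the moment about the hinge is M = F × 2.38463 = 397.755 × 2.38463 = 948.499 kN·m.

M ≈ 948 kN·m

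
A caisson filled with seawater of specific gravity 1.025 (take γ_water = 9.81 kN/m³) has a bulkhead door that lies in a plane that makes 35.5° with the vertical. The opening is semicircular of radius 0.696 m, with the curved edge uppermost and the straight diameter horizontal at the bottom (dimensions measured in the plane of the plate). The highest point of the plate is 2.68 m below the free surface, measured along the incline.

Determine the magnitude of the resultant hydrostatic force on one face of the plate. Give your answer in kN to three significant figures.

γ = 1.025 × 9.81 = 10.05525 kN/m³.
The plate makes 35.5° with the vertical, i.e. θ = 90° − 35.5° = 54.5° to the horizontal. Measuring y along the incline from the free-surface line, vertical depth h = y·sinθ with sinθ = 0.814116.
The centroid lies 4r/(3π) = 0.295392 m above the diameter, so r − 4r/(3π) = 0.696 − 0.295392 = 0.400608 m below the topmost point, so y_c = 2.68 + 0.400608 = 3.08061 m and h_c = 3.08061 × 0.814116 = 2.50797 m.
A = πr²/2 = π × 0.696²/2 = 0.760919 m².
Resultant F = γ·h_c·A = 10.05525 × 2.50797 × 0.760919 = 19.1891 kN.

F ≈ 19.2 kN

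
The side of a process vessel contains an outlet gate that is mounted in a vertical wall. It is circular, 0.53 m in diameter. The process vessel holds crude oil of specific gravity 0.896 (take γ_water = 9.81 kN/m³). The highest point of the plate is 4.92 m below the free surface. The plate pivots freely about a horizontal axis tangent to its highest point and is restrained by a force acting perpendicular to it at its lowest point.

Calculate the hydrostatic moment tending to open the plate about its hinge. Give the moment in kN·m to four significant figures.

γ = 0.896 × 9.81 = 8.78976 kN/m³.
The centroid is at the centre, 0.265 m below the top of the plate, so the centroid depth is h_c = 4.92 + 0.265 = 5.185 m.
A = π(0.265)² = 0.220618 m².
Resultant F = γ·h_c·A = 8.78976 × 5.185 × 0.220618 = 10.0546 kN.
I_c = πr⁴/4 = π × 0.265⁴/4 = 0.00387323 m⁴.
Centre of pressure: y_p = y_c + I_c/(y_c·A) = 5.185 + 0.00387323/(5.185 × 0.220618) = 5.185 + 0.00338597 = 5.18839 m along the plane.
The resultant acts 0.265 + 0.00338597 = 0.268386 m (along the plate) below the hinge at the top edge, so the moment about the hinge is M = F × 0.268386 = 10.0546 × 0.268386 = 2.69851 kN·m.

M ≈ 2.699 kN·m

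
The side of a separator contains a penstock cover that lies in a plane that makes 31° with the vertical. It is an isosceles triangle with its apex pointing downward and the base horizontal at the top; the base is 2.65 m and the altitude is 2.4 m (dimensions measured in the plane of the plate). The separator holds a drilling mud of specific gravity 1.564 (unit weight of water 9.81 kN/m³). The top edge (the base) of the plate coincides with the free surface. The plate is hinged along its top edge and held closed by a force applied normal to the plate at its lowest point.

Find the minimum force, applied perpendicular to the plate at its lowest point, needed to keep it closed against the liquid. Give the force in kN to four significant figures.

P ≈ 16.73 kN

γ = 1.564 × 9.81 = 15.34284 kN/m³.
The plate makes 31° with the vertical, i.e. θ = 90° − 31° = 59° to the horizontal. Measuring y along the incline from the free-surface line, vertical depth h = y·sinθ with sinθ = 0.857167.
With the apex down, the centroid sits h/3 = 2.4/3 = 0.8 m below the base (the top edge), so y_c = 0.8 m and h_c = 0.8 × 0.857167 = 0.685734 m.
A = ½ × 2.65 × 2.4 = 3.18 m².
Resultant F = γ·h_c·A = 15.34284 × 0.685734 × 3.18 = 33.4571 kN.
I_c = b·h³/36 = 2.65 × 2.4³/36 = 1.0176 m⁴.
Centre of pressure: y_p = y_c + I_c/(y_c·A) = 0.8 + 1.0176/(0.8 × 3.18) = 0.8 + 0.4 = 1.2 m along the plane.
The resultant acts 0.8 + 0.4 = 1.2 m (along the plate) below the hinge at the top edge, so the moment about the hinge is M = F × 1.2 = 33.4571 × 1.2 = 40.1485 kN·m.
A normal force at the bottom, 2.4 m from the hinge, must supply this moment: P = 40.1485/2.4 = 16.7285 kN.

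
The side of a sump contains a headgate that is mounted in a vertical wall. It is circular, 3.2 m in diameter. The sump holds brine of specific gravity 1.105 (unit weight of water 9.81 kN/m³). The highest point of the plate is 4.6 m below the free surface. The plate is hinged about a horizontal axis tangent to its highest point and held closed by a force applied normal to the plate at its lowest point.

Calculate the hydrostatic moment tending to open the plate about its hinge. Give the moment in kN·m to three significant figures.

γ = 1.105 × 9.81 = 10.84005 kN/m³.
The centroid is at the centre, 1.6 m below the top of the plate, so the centroid depth is h_c = 4.6 + 1.6 = 6.2 m.
A = π(1.6)² = 8.04248 m².
Resultant F = γ·h_c·A = 10.84005 × 6.2 × 8.04248 = 540.521 kN.
I_c = πr⁴/4 = π × 1.6⁴/4 = 5.14719 m⁴.
Centre of pressure: y_p = y_c + I_c/(y_c·A) = 6.2 + 5.14719/(6.2 × 8.04248) = 6.2 + 0.103226 = 6.30323 m along the plane.
The resultant acts 1.6 + 0.103226 = 1.70323 m (along the plate) below the hinge at the top edge, so the moment about the hinge is M = F × 1.70323 = 540.521 × 1.70323 = 920.632 kN·m.

M ≈ 921 kN·m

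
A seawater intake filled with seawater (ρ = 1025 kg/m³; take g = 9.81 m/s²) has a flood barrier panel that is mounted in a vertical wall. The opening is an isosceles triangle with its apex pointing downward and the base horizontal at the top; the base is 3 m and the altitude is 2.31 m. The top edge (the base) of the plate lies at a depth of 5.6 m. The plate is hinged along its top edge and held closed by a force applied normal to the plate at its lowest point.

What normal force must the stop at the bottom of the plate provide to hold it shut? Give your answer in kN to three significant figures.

γ = ρg = 1025 × 9.81 / 1000 = 10.05525 kN/m³.
With the apex down, the centroid sits h/3 = 2.31/3 = 0.77 m below the base (the top edge), so the centroid depth is h_c = 5.6 + 0.77 = 6.37 m.
A = ½ × 3 × 2.31 = 3.465 m².
Resultant F = γ·h_c·A = 10.05525 × 6.37 × 3.465 = 221.94 kN.
I_c = b·h³/36 = 3 × 2.31³/36 = 1.0272 m⁴.
Centre of pressure: y_p = y_c + I_c/(y_c·A) = 6.37 + 1.0272/(6.37 × 3.465) = 6.37 + 0.0465385 = 6.41654 m along the plane.
The resultant acts 0.77 + 0.0465385 = 0.816539 m (along the plate) below the hinge at the top edge, so the moment about the hinge is M = F × 0.816539 = 221.94 × 0.816539 = 181.223 kN·m.
A normal force at the bottom, 2.31 m from the hinge, must supply this moment: P = 181.223/2.31 = 78.4515 kN.

P ≈ 78.5 kN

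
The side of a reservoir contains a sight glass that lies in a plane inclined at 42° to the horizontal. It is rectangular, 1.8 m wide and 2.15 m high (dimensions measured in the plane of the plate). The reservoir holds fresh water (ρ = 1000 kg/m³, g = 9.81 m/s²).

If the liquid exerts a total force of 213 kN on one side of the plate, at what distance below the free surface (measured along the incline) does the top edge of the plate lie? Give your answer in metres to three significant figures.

y_top ≈ 7.31 m

γ = ρg = 1000 × 9.81 = 9810 N/m³ = 9.81 kN/m³.
A = 1.8 × 2.15 = 3.87 m².
From F = γ·h_c·A, the centroid depth is h_c = 213/(9.81 × 3.87) = 5.61047 m.
Let θ = 42° be the plate's angle to the horizontal; measure y along the incline from where the plane meets the free surface. Vertical depth h = y·sinθ with sinθ = 0.669131.
Along the incline, y_c = h_c/sinθ = 5.61047/0.669131 = 8.38471 m.
The centroid lies 2.15/2 = 1.075 m below the top edge, so the top edge sits at y_top = 8.38471 − 1.075 = 7.30971 m along the incline.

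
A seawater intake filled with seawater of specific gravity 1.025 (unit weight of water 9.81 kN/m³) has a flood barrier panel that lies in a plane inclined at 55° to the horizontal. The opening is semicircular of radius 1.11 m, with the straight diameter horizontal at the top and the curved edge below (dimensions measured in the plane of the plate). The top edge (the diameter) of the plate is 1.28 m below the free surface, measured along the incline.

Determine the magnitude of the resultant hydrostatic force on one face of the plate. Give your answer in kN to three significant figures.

F ≈ 27.9 kN

γ = 1.025 × 9.81 = 10.05525 kN/m³.
Let θ = 55° be the plate's angle to the horizontal; measure y along the incline from where the plane meets the free surface. Vertical depth h = y·sinθ with sinθ = 0.819152.
The centroid of a semicircle lies 4r/(3π) = 0.471099 m from the diameter, here below the top edge, so y_c = 1.28 + 0.471099 = 1.7511 m and h_c = 1.7511 × 0.819152 = 1.43442 m.
A = πr²/2 = π × 1.11²/2 = 1.93538 m².
Resultant F = γ·h_c·A = 10.05525 × 1.43442 × 1.93538 = 27.9149 kN.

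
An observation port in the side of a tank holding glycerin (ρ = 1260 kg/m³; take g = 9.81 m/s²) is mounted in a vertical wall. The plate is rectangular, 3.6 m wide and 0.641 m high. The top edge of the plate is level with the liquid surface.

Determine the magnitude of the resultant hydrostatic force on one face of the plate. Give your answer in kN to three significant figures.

F ≈ 9.14 kN

γ = ρg = 1260 × 9.81 / 1000 = 12.3606 kN/m³.
The centroid lies 0.641/2 = 0.3205 m below the top edge, so the centroid depth is h_c = 0.3205 m.
A = 3.6 × 0.641 = 2.3076 m².
Resultant F = γ·h_c·A = 12.3606 × 0.3205 × 2.3076 = 9.14172 kN.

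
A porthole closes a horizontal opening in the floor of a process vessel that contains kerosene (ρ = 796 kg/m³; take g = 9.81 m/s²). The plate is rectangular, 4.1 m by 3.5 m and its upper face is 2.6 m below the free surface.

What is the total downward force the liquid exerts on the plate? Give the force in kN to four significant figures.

F ≈ 291.3 kN

γ = ρg = 796 × 9.81 / 1000 = 7.80876 kN/m³.
The plate is horizontal, so pressure is uniform at p = γ·h = 7.80876 × 2.6 = 20.3028 kN/m².
A = 4.1 × 3.5 = 14.35 m².
F = p·A = 20.3028 × 14.35 = 291.345 kN.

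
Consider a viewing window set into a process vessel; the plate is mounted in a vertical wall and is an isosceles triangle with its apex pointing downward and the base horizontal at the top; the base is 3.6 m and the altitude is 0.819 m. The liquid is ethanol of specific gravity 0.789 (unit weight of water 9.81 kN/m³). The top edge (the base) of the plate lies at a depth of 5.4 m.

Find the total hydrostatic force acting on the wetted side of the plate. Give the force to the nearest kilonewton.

γ = 0.789 × 9.81 = 7.74009 kN/m³.
With the apex down, the centroid sits h/3 = 0.819/3 = 0.273 m below the base (the top edge), so the centroid depth is h_c = 5.4 + 0.273 = 5.673 m.
A = ½ × 3.6 × 0.819 = 1.4742 m².
Resultant F = γ·h_c·A = 7.74009 × 5.673 × 1.4742 = 64.7314 kN.

F ≈ 65 kN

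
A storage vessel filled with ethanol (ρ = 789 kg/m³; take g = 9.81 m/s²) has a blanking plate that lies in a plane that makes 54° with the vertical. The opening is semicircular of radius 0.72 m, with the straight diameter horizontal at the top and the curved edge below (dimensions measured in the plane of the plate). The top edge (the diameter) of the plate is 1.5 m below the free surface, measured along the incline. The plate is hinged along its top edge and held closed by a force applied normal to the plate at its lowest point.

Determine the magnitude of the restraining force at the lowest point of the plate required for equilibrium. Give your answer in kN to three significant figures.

γ = ρg = 789 × 9.81 / 1000 = 7.74009 kN/m³.
The plate makes 54° with the vertical, i.e. θ = 90° − 54° = 36° to the horizontal. Measuring y along the incline from the free-surface line, vertical depth h = y·sinθ with sinθ = 0.587785.
The centroid of a semicircle lies 4r/(3π) = 0.305577 m from the diameter, here below the top edge, so y_c = 1.5 + 0.305577 = 1.80558 m and h_c = 1.80558 × 0.587785 = 1.06129 m.
A = πr²/2 = π × 0.72²/2 = 0.814301 m².
Resultant F = γ·h_c·A = 7.74009 × 1.06129 × 0.814301 = 6.68906 kN.
I_c = (π/8 − 8/(9π))·r⁴ = 0.109757 × 0.72⁴ = 0.0294959 m⁴.
Centre of pressure: y_p = y_c + I_c/(y_c·A) = 1.80558 + 0.0294959/(1.80558 × 0.814301) = 1.80558 + 0.0200613 = 1.82564 m along the plane.
The resultant acts 0.305577 + 0.0200613 = 0.325638 m (along the plate) below the hinge at the top edge, so the moment about the hinge is M = F × 0.325638 = 6.68906 × 0.325638 = 2.17821 kN·m.
A normal force at the bottom, 0.72 m from the hinge, must supply this moment: P = 2.17821/0.72 = 3.02529 kN.

P ≈ 3.03 kN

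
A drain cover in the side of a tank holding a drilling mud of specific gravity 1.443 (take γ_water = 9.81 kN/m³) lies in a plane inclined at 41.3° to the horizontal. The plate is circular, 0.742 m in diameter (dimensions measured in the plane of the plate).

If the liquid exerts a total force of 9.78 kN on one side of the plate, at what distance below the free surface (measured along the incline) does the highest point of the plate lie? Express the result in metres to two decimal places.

y_top ≈ 2.05 m

γ = 1.443 × 9.81 = 14.15583 kN/m³.
A = π(0.371)² = 0.432412 m².
From F = γ·h_c·A, the centroid depth is h_c = 9.78/(14.15583 × 0.432412) = 1.59774 m.
Let θ = 41.3° be the plate's angle to the horizontal; measure y along the incline from where the plane meets the free surface. Vertical depth h = y·sinθ with sinθ = 0.660002.
Along the incline, y_c = h_c/sinθ = 1.59774/0.660002 = 2.42081 m.
The centroid is at the centre, 0.371 m below the top of the plate, so the highest point sits at y_top = 2.42081 − 0.371 = 2.04981 m along the incline.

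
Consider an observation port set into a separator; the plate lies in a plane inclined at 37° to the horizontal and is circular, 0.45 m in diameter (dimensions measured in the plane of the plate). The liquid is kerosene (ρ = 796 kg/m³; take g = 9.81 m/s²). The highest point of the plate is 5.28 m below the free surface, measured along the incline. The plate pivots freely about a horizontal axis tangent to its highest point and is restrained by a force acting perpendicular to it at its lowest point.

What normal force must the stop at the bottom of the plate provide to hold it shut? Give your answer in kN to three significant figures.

P ≈ 2.08 kN

γ = ρg = 796 × 9.81 / 1000 = 7.80876 kN/m³.
Let θ = 37° be the plate's angle to the horizontal; measure y along the incline from where the plane meets the free surface. Vertical depth h = y·sinθ with sinθ = 0.601815.
The centroid is at the centre, 0.225 m below the top of the plate, so y_c = 5.28 + 0.225 = 5.505 m and h_c = 5.505 × 0.601815 = 3.31299 m.
A = π(0.225)² = 0.159043 m².
Resultant F = γ·h_c·A = 7.80876 × 3.31299 × 0.159043 = 4.1145 kN.
I_c = πr⁴/4 = π × 0.225⁴/4 = 0.00201289 m⁴.
Centre of pressure: y_p = y_c + I_c/(y_c·A) = 5.505 + 0.00201289/(5.505 × 0.159043) = 5.505 + 0.00229905 = 5.5073 m along the plane.
The resultant acts 0.225 + 0.00229905 = 0.227299 m (along the plate) below the hinge at the top edge, so the moment about the hinge is M = F × 0.227299 = 4.1145 × 0.227299 = 0.935222 kN·m.
A normal force at the bottom, 0.45 m from the hinge, must supply this moment: P = 0.935222/0.45 = 2.07827 kN.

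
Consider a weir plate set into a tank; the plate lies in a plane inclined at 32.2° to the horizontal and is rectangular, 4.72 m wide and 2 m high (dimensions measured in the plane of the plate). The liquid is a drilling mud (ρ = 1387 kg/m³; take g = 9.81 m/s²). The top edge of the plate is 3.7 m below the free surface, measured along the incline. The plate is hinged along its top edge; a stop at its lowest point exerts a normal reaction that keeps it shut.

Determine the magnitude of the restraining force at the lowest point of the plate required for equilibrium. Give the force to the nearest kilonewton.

γ = ρg = 1387 × 9.81 / 1000 = 13.60647 kN/m³.
Let θ = 32.2° be the plate's angle to the horizontal; measure y along the incline from where the plane meets the free surface. Vertical depth h = y·sinθ with sinθ = 0.532876.
The centroid lies 2/2 = 1 m below the top edge, so y_c = 3.7 + 1 = 4.7 m and h_c = 4.7 × 0.532876 = 2.50452 m.
A = 4.72 × 2 = 9.44 m².
Resultant F = γ·h_c·A = 13.60647 × 2.50452 × 9.44 = 321.693 kN.
I_c = b·h³/12 = 4.72 × 2³/12 = 3.14667 m⁴.
Centre of pressure: y_p = y_c + I_c/(y_c·A) = 4.7 + 3.14667/(4.7 × 9.44) = 4.7 + 0.0709221 = 4.77092 m along the plane.
The resultant acts 1 + 0.0709221 = 1.07092 m (along the plate) below the hinge at the top edge, so the moment about the hinge is M = F × 1.07092 = 321.693 × 1.07092 = 344.507 kN·m.
A normal force at the bottom, 2 m from the hinge, must supply this moment: P = 344.507/2 = 172.254 kN.

P ≈ 172 kN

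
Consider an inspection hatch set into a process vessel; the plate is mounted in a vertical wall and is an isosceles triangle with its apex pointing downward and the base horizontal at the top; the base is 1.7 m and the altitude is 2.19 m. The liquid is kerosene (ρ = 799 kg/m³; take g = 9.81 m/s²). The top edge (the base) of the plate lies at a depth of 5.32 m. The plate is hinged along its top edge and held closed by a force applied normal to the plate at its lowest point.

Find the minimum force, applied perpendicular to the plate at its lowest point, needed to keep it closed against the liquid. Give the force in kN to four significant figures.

P ≈ 31.20 kN

γ = ρg = 799 × 9.81 / 1000 = 7.83819 kN/m³.
With the apex down, the centroid sits h/3 = 2.19/3 = 0.73 m below the base (the top edge), so the centroid depth is h_c = 5.32 + 0.73 = 6.05 m.
A = ½ × 1.7 × 2.19 = 1.8615 m².
Resultant F = γ·h_c·A = 7.83819 × 6.05 × 1.8615 = 88.2743 kN.
I_c = b·h³/36 = 1.7 × 2.19³/36 = 0.495997 m⁴.
Centre of pressure: y_p = y_c + I_c/(y_c·A) = 6.05 + 0.495997/(6.05 × 1.8615) = 6.05 + 0.0440414 = 6.09404 m along the plane.
The resultant acts 0.73 + 0.0440414 = 0.774041 m (along the plate) below the hinge at the top edge, so the moment about the hinge is M = F × 0.774041 = 88.2743 × 0.774041 = 68.3279 kN·m.
A normal force at the bottom, 2.19 m from the hinge, must supply this moment: P = 68.3279/2.19 = 31.2 kN.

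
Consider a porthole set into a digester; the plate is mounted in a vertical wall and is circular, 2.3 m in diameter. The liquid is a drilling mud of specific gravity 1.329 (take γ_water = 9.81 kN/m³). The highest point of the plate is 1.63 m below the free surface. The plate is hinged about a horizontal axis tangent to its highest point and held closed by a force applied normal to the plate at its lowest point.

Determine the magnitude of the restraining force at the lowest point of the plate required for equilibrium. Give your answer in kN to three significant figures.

γ = 1.329 × 9.81 = 13.03749 kN/m³.
The centroid is at the centre, 1.15 m below the top of the plate, so the centroid depth is h_c = 1.63 + 1.15 = 2.78 m.
A = π(1.15)² = 4.15476 m².
Resultant F = γ·h_c·A = 13.03749 × 2.78 × 4.15476 = 150.586 kN.
I_c = πr⁴/4 = π × 1.15⁴/4 = 1.37367 m⁴.
Centre of pressure: y_p = y_c + I_c/(y_c·A) = 2.78 + 1.37367/(2.78 × 4.15476) = 2.78 + 0.11893 = 2.89893 m along the plane.
The resultant acts 1.15 + 0.11893 = 1.26893 m (along the plate) below the hinge at the top edge, so the moment about the hinge is M = F × 1.26893 = 150.586 × 1.26893 = 191.083 kN·m.
A normal force at the bottom, 2.3 m from the hinge, must supply this moment: P = 191.083/2.3 = 83.0796 kN.

P ≈ 83.1 kN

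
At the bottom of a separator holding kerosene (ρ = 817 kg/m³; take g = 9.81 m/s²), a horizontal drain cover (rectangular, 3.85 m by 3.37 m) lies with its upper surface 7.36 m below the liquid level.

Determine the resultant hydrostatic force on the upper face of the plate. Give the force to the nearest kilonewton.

F ≈ 765 kN

γ = ρg = 817 × 9.81 / 1000 = 8.01477 kN/m³.
The plate is horizontal, so pressure is uniform at p = γ·h = 8.01477 × 7.36 = 58.9887 kN/m².
A = 3.85 × 3.37 = 12.9745 m².
F = p·A = 58.9887 × 12.9745 = 765.349 kN.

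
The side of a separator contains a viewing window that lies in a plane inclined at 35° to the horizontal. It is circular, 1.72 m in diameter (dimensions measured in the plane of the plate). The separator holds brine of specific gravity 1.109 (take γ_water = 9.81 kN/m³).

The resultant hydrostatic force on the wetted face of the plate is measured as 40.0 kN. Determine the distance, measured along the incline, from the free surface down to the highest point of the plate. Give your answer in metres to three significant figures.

γ = 1.109 × 9.81 = 10.87929 kN/m³.
A = π(0.86)² = 2.32352 m².
From F = γ·h_c·A, the centroid depth is h_c = 40.0/(10.87929 × 2.32352) = 1.58239 m.
Let θ = 35° be the plate's angle to the horizontal; measure y along the incline from where the plane meets the free surface. Vertical depth h = y·sinθ with sinθ = 0.573576.
Along the incline, y_c = h_c/sinθ = 1.58239/0.573576 = 2.75881 m.
The centroid is at the centre, 0.86 m below the top of the plate, so the highest point sits at y_top = 2.75881 − 0.86 = 1.89881 m along the incline.

y_top ≈ 1.90 m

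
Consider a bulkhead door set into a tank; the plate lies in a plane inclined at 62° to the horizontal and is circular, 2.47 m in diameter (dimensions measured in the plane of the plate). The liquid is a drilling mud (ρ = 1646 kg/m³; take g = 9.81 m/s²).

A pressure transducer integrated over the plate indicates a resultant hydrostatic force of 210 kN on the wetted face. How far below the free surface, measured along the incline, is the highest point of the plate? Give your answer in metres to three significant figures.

y_top ≈ 1.84 m

γ = ρg = 1646 × 9.81 / 1000 = 16.14726 kN/m³.
A = π(1.235)² = 4.79164 m².
From F = γ·h_c·A, the centroid depth is h_c = 210/(16.14726 × 4.79164) = 2.71417 m.
Let θ = 62° be the plate's angle to the horizontal; measure y along the incline from where the plane meets the free surface. Vertical depth h = y·sinθ with sinθ = 0.882948.
Along the incline, y_c = h_c/sinθ = 2.71417/0.882948 = 3.07399 m.
The centroid is at the centre, 1.235 m below the top of the plate, so the highest point sits at y_top = 3.07399 − 1.235 = 1.83899 m along the incline.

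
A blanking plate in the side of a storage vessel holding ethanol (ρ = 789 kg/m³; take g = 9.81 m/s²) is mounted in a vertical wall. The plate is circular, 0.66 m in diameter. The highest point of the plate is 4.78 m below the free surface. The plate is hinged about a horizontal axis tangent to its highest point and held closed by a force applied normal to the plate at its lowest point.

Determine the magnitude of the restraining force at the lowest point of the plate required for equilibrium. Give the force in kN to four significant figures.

P ≈ 6.875 kN

γ = ρg = 789 × 9.81 / 1000 = 7.74009 kN/m³.
The centroid is at the centre, 0.33 m below the top of the plate, so the centroid depth is h_c = 4.78 + 0.33 = 5.11 m.
A = π(0.33)² = 0.342119 m².
Resultant F = γ·h_c·A = 7.74009 × 5.11 × 0.342119 = 13.5314 kN.
I_c = πr⁴/4 = π × 0.33⁴/4 = 0.0093142 m⁴.
Centre of pressure: y_p = y_c + I_c/(y_c·A) = 5.11 + 0.0093142/(5.11 × 0.342119) = 5.11 + 0.00532779 = 5.11533 m along the plane.
The resultant acts 0.33 + 0.00532779 = 0.335328 m (along the plate) below the hinge at the top edge, so the moment about the hinge is M = F × 0.335328 = 13.5314 × 0.335328 = 4.53746 kN·m.
A normal force at the bottom, 0.66 m from the hinge, must supply this moment: P = 4.53746/0.66 = 6.87494 kN.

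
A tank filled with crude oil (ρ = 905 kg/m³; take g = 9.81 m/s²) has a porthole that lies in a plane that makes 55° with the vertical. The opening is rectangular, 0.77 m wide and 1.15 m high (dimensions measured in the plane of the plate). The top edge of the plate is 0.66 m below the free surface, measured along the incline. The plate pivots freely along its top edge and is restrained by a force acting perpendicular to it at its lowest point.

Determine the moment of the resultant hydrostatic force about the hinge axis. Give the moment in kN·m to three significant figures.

γ = ρg = 905 × 9.81 / 1000 = 8.87805 kN/m³.
The plate makes 55° with the vertical, i.e. θ = 90° − 55° = 35° to the horizontal. Measuring y along the incline from the free-surface line, vertical depth h = y·sinθ with sinθ = 0.573576.
The centroid lies 1.15/2 = 0.575 m below the top edge, so y_c = 0.66 + 0.575 = 1.235 m and h_c = 1.235 × 0.573576 = 0.708366 m.
A = 0.77 × 1.15 = 0.8855 m².
Resultant F = γ·h_c·A = 8.87805 × 0.708366 × 0.8855 = 5.56883 kN.
I_c = b·h³/12 = 0.77 × 1.15³/12 = 0.0975895 m⁴.
Centre of pressure: y_p = y_c + I_c/(y_c·A) = 1.235 + 0.0975895/(1.235 × 0.8855) = 1.235 + 0.0892375 = 1.32424 m along the plane.
The resultant acts 0.575 + 0.0892375 = 0.664237 m (along the plate) below the hinge at the top edge, so the moment about the hinge is M = F × 0.664237 = 5.56883 × 0.664237 = 3.69902 kN·m.

M ≈ 3.70 kN·m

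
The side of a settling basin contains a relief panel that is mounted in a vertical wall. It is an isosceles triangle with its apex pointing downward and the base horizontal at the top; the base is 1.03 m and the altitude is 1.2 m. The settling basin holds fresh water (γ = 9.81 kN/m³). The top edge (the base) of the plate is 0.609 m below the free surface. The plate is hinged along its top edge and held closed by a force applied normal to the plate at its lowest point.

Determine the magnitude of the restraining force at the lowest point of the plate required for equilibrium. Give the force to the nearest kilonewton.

P ≈ 2 kN

γ = 9.81 kN/m³.
With the apex down, the centroid sits h/3 = 1.2/3 = 0.4 m below the base (the top edge), so the centroid depth is h_c = 0.609 + 0.4 = 1.009 m.
A = ½ × 1.03 × 1.2 = 0.618 m².
Resultant F = γ·h_c·A = 9.81 × 1.009 × 0.618 = 6.11714 kN.
I_c = b·h³/36 = 1.03 × 1.2³/36 = 0.04944 m⁴.
Centre of pressure: y_p = y_c + I_c/(y_c·A) = 1.009 + 0.04944/(1.009 × 0.618) = 1.009 + 0.0792864 = 1.08829 m along the plane.
The resultant acts 0.4 + 0.0792864 = 0.479286 m (along the plate) below the hinge at the top edge, so the moment about the hinge is M = F × 0.479286 = 6.11714 × 0.479286 = 2.93186 kN·m.
A normal force at the bottom, 1.2 m from the hinge, must supply this moment: P = 2.93186/1.2 = 2.44322 kN.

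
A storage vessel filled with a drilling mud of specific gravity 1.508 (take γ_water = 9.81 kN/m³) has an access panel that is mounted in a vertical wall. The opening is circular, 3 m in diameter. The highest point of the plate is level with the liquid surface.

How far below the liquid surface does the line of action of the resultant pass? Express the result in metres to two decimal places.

h_p = 1.88 m

γ = 1.508 × 9.81 = 14.79348 kN/m³.
The centroid is at the centre, 1.5 m below the top of the plate, so the centroid depth is h_c = 1.5 m.
A = π(1.5)² = 7.06858 m².
Resultant F = γ·h_c·A = 14.79348 × 1.5 × 7.06858 = 156.853 kN.
I_c = πr⁴/4 = π × 1.5⁴/4 = 3.97608 m⁴.
Centre of pressure: y_p = y_c + I_c/(y_c·A) = 1.5 + 3.97608/(1.5 × 7.06858) = 1.5 + 0.375 = 1.875 m along the plane.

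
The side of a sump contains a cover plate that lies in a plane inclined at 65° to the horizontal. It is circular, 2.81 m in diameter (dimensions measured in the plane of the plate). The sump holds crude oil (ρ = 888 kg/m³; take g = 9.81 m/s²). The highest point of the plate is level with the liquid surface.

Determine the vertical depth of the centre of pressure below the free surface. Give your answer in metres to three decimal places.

γ = ρg = 888 × 9.81 / 1000 = 8.71128 kN/m³.
Let θ = 65° be the plate's angle to the horizontal; measure y along the incline from where the plane meets the free surface. Vertical depth h = y·sinθ with sinθ = 0.906308.
The centroid is at the centre, 1.405 m below the top of the plate, so y_c = 1.405 m and h_c = 1.405 × 0.906308 = 1.27336 m.
A = π(1.405)² = 6.20158 m².
Resultant F = γ·h_c·A = 8.71128 × 1.27336 × 6.20158 = 68.7916 kN.
I_c = πr⁴/4 = π × 1.405⁴/4 = 3.06052 m⁴.
Centre of pressure: y_p = y_c + I_c/(y_c·A) = 1.405 + 3.06052/(1.405 × 6.20158) = 1.405 + 0.35125 = 1.75625 m along the plane.
Vertically, h_p = y_p·sinθ = 1.75625 × 0.906308 = 1.5917 m.

h_p = 1.592 m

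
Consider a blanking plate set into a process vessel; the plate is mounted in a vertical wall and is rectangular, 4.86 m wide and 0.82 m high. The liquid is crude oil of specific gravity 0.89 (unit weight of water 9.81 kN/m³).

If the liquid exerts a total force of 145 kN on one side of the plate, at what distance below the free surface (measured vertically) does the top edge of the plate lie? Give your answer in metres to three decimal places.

γ = 0.89 × 9.81 = 8.7309 kN/m³.
A = 4.86 × 0.82 = 3.9852 m².
From F = γ·h_c·A, the centroid depth is h_c = 145/(8.7309 × 3.9852) = 4.16734 m.
The centroid lies 0.82/2 = 0.41 m below the top edge, so the top edge sits at h_top = 4.16734 − 0.41 = 3.75734 m below the surface.

d_top ≈ 3.757 m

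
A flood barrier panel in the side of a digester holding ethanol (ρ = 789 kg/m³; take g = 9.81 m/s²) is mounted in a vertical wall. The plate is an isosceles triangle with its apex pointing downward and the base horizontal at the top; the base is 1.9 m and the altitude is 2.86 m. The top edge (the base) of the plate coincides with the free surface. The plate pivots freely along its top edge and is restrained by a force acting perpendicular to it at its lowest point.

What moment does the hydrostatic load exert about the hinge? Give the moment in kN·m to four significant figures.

M ≈ 28.67 kN·m

γ = ρg = 789 × 9.81 / 1000 = 7.74009 kN/m³.
With the apex down, the centroid sits h/3 = 2.86/3 = 0.953333 m below the base (the top edge), so the centroid depth is h_c = 0.953333 m.
A = ½ × 1.9 × 2.86 = 2.717 m².
Resultant F = γ·h_c·A = 7.74009 × 0.953333 × 2.717 = 20.0484 kN.
I_c = b·h³/36 = 1.9 × 2.86³/36 = 1.23467 m⁴.
Centre of pressure: y_p = y_c + I_c/(y_c·A) = 0.953333 + 1.23467/(0.953333 × 2.717) = 0.953333 + 0.476669 = 1.43 m along the plane.
The resultant acts 0.953333 + 0.476669 = 1.43 m (along the plate) below the hinge at the top edge, so the moment about the hinge is M = F × 1.43 = 20.0484 × 1.43 = 28.6692 kN·m.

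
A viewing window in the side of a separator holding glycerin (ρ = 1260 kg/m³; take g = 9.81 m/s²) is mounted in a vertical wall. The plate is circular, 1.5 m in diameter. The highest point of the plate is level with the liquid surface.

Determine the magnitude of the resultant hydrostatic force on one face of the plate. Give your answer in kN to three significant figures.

F ≈ 16.4 kN

γ = ρg = 1260 × 9.81 / 1000 = 12.3606 kN/m³.
The centroid is at the centre, 0.75 m below the top of the plate, so the centroid depth is h_c = 0.75 m.
A = π(0.75)² = 1.76715 m².
Resultant F = γ·h_c·A = 12.3606 × 0.75 × 1.76715 = 16.3823 kN.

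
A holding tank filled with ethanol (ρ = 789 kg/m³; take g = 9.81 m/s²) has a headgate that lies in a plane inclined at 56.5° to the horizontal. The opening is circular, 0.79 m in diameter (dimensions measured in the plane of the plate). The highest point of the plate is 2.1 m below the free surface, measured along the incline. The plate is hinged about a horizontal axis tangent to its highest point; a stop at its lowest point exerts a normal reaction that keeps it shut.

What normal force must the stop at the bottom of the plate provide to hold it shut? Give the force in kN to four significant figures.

P ≈ 4.103 kN

γ = ρg = 789 × 9.81 / 1000 = 7.74009 kN/m³.
Let θ = 56.5° be the plate's angle to the horizontal; measure y along the incline from where the plane meets the free surface. Vertical depth h = y·sinθ with sinθ = 0.833886.
The centroid is at the centre, 0.395 m below the top of the plate, so y_c = 2.1 + 0.395 = 2.495 m and h_c = 2.495 × 0.833886 = 2.08055 m.
A = π(0.395)² = 0.490167 m².
Resultant F = γ·h_c·A = 7.74009 × 2.08055 × 0.490167 = 7.89347 kN.
I_c = πr⁴/4 = π × 0.395⁴/4 = 0.0191196 m⁴.
Centre of pressure: y_p = y_c + I_c/(y_c·A) = 2.495 + 0.0191196/(2.495 × 0.490167) = 2.495 + 0.0156338 = 2.51063 m along the plane.
The resultant acts 0.395 + 0.0156338 = 0.410634 m (along the plate) below the hinge at the top edge, so the moment about the hinge is M = F × 0.410634 = 7.89347 × 0.410634 = 3.24133 kN·m.
A normal force at the bottom, 0.79 m from the hinge, must supply this moment: P = 3.24133/0.79 = 4.10295 kN.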